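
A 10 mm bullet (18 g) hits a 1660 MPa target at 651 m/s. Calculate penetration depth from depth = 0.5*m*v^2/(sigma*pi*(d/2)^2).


A = pi*(d/2)^2 = pi*(10/2)^2 = 78.5398 mm^2
E = 0.5*m*v^2 = 0.5*0.018*651^2 = 3814.21 J
depth = E/(sigma*A) = 3814.21 J / (1660 MPa * 78.5398 mm^2) = 3814.21/(1660 * 78.5398) m = 0.0292554 m ≈ 29.26 mm

29.26 mm


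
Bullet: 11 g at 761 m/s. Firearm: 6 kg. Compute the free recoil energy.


v_r = m_p*v_p/m_gun = 0.011*761/6 = 1.39517 m/s, E_r = 0.5*m_gun*v_r^2 = 0.5*6*1.39517^2 = 5.839 J

5.839 J


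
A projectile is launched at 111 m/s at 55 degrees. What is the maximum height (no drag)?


H = (v0*sin(theta))^2 / (2g) = (111*sin(55°))^2 / (2*9.81) = 421.4 m

421.4 m


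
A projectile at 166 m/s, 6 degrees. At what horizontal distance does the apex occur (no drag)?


R = v0^2*sin(2*theta)/g = 166^2*sin(2*6°)/9.81 = 584.018 m
apex_dist = R/2 = 584.018/2 = 292 m

292 m


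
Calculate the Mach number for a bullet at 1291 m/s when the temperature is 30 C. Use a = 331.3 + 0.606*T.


a = 331.3 + 0.606*(30) = 349.48 m/s
M = v/a = 1291/349.48 = 3.694

3.694


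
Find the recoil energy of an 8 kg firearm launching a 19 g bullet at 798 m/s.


v_r = m_p*v_p/m_gun = 0.019*798/8 = 1.89525 m/s, E_r = 0.5*m_gun*v_r^2 = 0.5*8*1.89525^2 = 14.37 J

14.37 J


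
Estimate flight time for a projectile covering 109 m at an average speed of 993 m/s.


t = d/v = 109/993 = 0.1098 s

0.1098 s


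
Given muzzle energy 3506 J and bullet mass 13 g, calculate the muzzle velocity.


v = sqrt(2*E/m) = sqrt(2*3506/0.013) = 734.4 m/s

734.4 m/s


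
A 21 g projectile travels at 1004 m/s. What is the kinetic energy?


E = 0.5*m*v^2 = 0.5*0.021*1004^2 = 10584 J

10584 J


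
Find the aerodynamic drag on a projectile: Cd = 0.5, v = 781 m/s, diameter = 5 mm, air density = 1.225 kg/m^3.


A = pi*(d/2)^2 = pi*(5/2000)^2 = 1.96350e-05 m^2
Fd = 0.5*Cd*rho*A*v^2 = 0.5*0.5*1.225*1.96350e-05*781^2 = 3.668 N

3.668 N


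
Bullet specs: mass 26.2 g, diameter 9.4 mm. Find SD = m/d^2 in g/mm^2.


SD = m/d^2 = 26.2/9.4^2 = 0.2965 g/mm^2

0.2965 g/mm^2


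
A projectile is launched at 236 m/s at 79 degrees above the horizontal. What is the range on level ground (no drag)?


R = v0^2 * sin(2*theta) / g = 236^2 * sin(2*79°) / 9.81 = 2127 m

2127 m


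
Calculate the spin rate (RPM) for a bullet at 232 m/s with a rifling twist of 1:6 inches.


twist_m = 6*0.0254 = 0.1524 m
spin = v/twist = 232/0.1524 = 1522.31 rev/s
RPM = spin*60 = 1522.31*60 ≈ 91339 RPM

91339 RPM


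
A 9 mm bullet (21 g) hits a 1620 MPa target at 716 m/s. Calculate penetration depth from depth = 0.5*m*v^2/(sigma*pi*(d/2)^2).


A = pi*(d/2)^2 = pi*(9/2)^2 = 63.6173 mm^2
E = 0.5*m*v^2 = 0.5*0.021*716^2 = 5382.89 J
depth = E/(sigma*A) = 5382.89 J / (1620 MPa * 63.6173 mm^2) = 5382.89/(1620 * 63.6173) m = 0.0522306 m ≈ 52.23 mm

52.23 mm


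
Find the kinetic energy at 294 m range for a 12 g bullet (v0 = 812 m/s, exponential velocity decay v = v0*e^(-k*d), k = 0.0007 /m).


v = v0*exp(-k*d) = 812*exp(-0.0007*294) = 660.965 m/s
E = 0.5*m*v^2 = 0.5*0.012*660.965^2 = 2621 J

2621 J


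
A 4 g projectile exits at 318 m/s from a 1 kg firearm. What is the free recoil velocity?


v_recoil = m_p * v_p / m_gun = 0.004 * 318 / 1 = 1.272 m/s

1.272 m/s


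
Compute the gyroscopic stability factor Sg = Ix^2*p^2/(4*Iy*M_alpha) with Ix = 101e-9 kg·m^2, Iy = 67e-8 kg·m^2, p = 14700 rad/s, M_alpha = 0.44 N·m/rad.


Sg = Ix^2 * p^2 / (4 * Iy * M_alpha) = (101e-9)^2 * 14700^2 / (4 * 67e-8 * 0.44) = 1.869

1.869


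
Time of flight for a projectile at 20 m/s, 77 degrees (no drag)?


T = 2*v0*sin(theta)/g = 2*20*sin(77°)/9.81 = 3.973 s

3.973 s


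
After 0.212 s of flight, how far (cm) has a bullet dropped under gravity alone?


drop = 0.5*g*t^2 = 0.5*9.81*0.212^2 = 0.22045 m ≈ 22.05 cm

22.05 cm


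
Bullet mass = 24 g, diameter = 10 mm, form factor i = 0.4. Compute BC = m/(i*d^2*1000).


BC = m/(i*d^2*1000) = 24/(0.4 * 10^2 * 1000) = 0.0006

0.0006


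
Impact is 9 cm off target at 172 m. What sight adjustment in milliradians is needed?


1 mrad subtends 1 cm per 10 m of range, so adj = error_cm / (dist_m / 10) = 9 / (172/10) = 0.5233 mrad

0.5233 mrad


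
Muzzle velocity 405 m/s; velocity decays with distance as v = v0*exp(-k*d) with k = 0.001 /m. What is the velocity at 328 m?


v = v0*exp(-k*d) = 405*exp(-0.001*328) = 291.7 m/s

291.7 m/s


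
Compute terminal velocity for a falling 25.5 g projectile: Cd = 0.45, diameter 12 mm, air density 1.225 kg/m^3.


A = pi*(d/2)^2 = pi*(12/2000)^2 = 1.13097e-04 m^2
vt = sqrt(2mg/(Cd*rho*A)) = sqrt(2*0.0255*9.81/(0.45 * 1.225 * 1.13097e-04)) = 89.58 m/s

89.58 m/s


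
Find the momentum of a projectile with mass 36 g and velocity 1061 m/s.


p = m*v = 0.036*1061 = 38.2 kg·m/s

38.2 kg·m/s


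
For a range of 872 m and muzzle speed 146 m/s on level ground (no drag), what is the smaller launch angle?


sin(2*theta) = R*g/v0^2 = 872*9.81/146^2 = 0.40131, theta = arcsin(0.40131)/2 = 11.83°

11.83 degrees


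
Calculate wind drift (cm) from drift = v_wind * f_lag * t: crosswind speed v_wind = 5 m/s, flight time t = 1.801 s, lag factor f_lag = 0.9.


drift = v_wind * lag * t = 5 * 0.9 * 1.801 = 8.1045 m ≈ 810.4 cm

810.4 cm


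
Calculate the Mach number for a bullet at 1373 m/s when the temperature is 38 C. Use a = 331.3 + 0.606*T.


a = 331.3 + 0.606*(38) = 354.328 m/s
M = v/a = 1373/354.328 = 3.875

3.875


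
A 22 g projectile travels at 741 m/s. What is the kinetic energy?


E = 0.5*m*v^2 = 0.5*0.022*741^2 = 6040 J

6040 J


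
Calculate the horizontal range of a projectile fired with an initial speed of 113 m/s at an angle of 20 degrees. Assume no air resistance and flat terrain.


R = v0^2 * sin(2*theta) / g = 113^2 * sin(2*20°) / 9.81 = 836.7 m

836.7 m


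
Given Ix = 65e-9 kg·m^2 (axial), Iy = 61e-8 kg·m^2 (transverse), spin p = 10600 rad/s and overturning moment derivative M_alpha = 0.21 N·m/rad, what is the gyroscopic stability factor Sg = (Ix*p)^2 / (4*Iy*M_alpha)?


Sg = Ix^2 * p^2 / (4 * Iy * M_alpha) = (65e-9)^2 * 10600^2 / (4 * 61e-8 * 0.21) = 0.9265

0.9265


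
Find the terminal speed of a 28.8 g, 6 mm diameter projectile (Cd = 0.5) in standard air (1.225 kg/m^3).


A = pi*(d/2)^2 = pi*(6/2000)^2 = 2.82743e-05 m^2
vt = sqrt(2mg/(Cd*rho*A)) = sqrt(2*0.0288*9.81/(0.5 * 1.225 * 2.82743e-05)) = 180.6 m/s

180.6 m/s


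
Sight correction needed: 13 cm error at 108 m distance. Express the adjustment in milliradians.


1 mrad subtends 1 cm per 10 m of range, so adj = error_cm / (dist_m / 10) = 13 / (108/10) = 1.204 mrad

1.204 mrad


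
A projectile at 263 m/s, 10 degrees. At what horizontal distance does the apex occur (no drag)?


R = v0^2*sin(2*theta)/g = 263^2*sin(2*10°)/9.81 = 2411.54 m
apex_dist = R/2 = 2411.54/2 = 1206 m

1206 m


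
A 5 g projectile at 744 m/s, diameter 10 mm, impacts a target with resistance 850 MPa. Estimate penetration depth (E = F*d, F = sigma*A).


A = pi*(d/2)^2 = pi*(10/2)^2 = 78.5398 mm^2
E = 0.5*m*v^2 = 0.5*0.005*744^2 = 1383.84 J
depth = E/(sigma*A) = 1383.84 J / (850 MPa * 78.5398 mm^2) = 1383.84/(850 * 78.5398) m = 0.0207289 m ≈ 20.73 mm

20.73 mm


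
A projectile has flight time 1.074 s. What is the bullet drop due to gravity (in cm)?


drop = 0.5*g*t^2 = 0.5*9.81*1.074^2 = 5.6578 m ≈ 565.8 cm

565.8 cm


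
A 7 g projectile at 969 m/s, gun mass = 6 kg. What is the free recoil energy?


v_r = m_p*v_p/m_gun = 0.007*969/6 = 1.1305 m/s, E_r = 0.5*m_gun*v_r^2 = 0.5*6*1.1305^2 = 3.834 J

3.834 J


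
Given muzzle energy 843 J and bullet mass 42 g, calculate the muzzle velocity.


v = sqrt(2*E/m) = sqrt(2*843/0.042) = 200.4 m/s

200.4 m/s


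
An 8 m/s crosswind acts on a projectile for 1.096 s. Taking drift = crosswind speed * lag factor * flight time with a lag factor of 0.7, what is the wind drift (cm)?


drift = v_wind * lag * t = 8 * 0.7 * 1.096 = 6.1376 m ≈ 613.8 cm

613.8 cm


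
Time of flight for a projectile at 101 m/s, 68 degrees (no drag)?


T = 2*v0*sin(theta)/g = 2*101*sin(68°)/9.81 = 19.09 s

19.09 s


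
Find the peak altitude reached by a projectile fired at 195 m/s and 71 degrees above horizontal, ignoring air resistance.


H = (v0*sin(theta))^2 / (2g) = (195*sin(71°))^2 / (2*9.81) = 1733 m

1733 m


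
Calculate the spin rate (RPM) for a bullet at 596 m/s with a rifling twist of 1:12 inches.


twist_m = 12*0.0254 = 0.3048 m
spin = v/twist = 596/0.3048 = 1955.381 rev/s
RPM = spin*60 = 1955.381*60 ≈ 117323 RPM

117323 RPM


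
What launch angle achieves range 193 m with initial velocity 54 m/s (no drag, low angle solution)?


sin(2*theta) = R*g/v0^2 = 193*9.81/54^2 = 0.64929, theta = arcsin(0.64929)/2 = 20.24°

20.24 degrees


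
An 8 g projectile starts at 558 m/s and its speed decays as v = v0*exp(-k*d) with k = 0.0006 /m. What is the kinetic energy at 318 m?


v = v0*exp(-k*d) = 558*exp(-0.0006*318) = 461.074 m/s
E = 0.5*m*v^2 = 0.5*0.008*461.074^2 = 850.4 J

850.4 J


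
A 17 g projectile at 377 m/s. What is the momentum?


p = m*v = 0.017*377 = 6.409 kg·m/s

6.409 kg·m/s


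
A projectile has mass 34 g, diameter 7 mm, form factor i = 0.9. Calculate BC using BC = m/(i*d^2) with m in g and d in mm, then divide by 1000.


BC = m/(i*d^2*1000) = 34/(0.9 * 7^2 * 1000) = 0.000771

0.000771


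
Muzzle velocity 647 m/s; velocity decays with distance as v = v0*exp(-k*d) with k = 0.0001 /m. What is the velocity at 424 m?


v = v0*exp(-k*d) = 647*exp(-0.0001*424) = 620.1 m/s

620.1 m/s


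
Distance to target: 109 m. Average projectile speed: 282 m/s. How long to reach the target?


t = d/v = 109/282 = 0.3865 s

0.3865 s


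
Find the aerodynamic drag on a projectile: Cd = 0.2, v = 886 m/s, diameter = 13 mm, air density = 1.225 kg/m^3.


A = pi*(d/2)^2 = pi*(13/2000)^2 = 1.32732e-04 m^2
Fd = 0.5*Cd*rho*A*v^2 = 0.5*0.2*1.225*1.32732e-04*886^2 = 12.76 N

12.76 N


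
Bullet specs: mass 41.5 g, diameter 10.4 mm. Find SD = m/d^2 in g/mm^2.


SD = m/d^2 = 41.5/10.4^2 = 0.3837 g/mm^2

0.3837 g/mm^2


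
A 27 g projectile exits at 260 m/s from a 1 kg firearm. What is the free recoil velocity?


v_recoil = m_p * v_p / m_gun = 0.027 * 260 / 1 = 7.02 m/s

7.02 m/s


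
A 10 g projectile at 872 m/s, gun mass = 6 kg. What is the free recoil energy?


v_r = m_p*v_p/m_gun = 0.01*872/6 = 1.45333 m/s, E_r = 0.5*m_gun*v_r^2 = 0.5*6*1.45333^2 = 6.337 J

6.337 J


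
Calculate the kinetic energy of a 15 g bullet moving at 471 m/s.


E = 0.5*m*v^2 = 0.5*0.015*471^2 = 1664 J

1664 J


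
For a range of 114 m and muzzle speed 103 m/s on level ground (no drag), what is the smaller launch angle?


sin(2*theta) = R*g/v0^2 = 114*9.81/103^2 = 0.105414, theta = arcsin(0.105414)/2 = 3.026°

3.026 degrees


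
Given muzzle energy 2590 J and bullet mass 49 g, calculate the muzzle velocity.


v = sqrt(2*E/m) = sqrt(2*2590/0.049) = 325.1 m/s

325.1 m/s


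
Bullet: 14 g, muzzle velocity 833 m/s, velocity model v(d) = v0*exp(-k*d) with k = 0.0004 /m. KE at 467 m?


v = v0*exp(-k*d) = 833*exp(-0.0004*467) = 691.065 m/s
E = 0.5*m*v^2 = 0.5*0.014*691.065^2 = 3343 J

3343 J


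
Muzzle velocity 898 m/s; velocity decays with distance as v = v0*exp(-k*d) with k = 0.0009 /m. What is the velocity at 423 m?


v = v0*exp(-k*d) = 898*exp(-0.0009*423) = 613.7 m/s

613.7 m/s


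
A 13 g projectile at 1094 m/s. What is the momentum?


p = m*v = 0.013*1094 = 14.22 kg·m/s

14.22 kg·m/s


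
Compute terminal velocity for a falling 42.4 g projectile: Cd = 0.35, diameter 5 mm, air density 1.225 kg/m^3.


A = pi*(d/2)^2 = pi*(5/2000)^2 = 1.96350e-05 m^2
vt = sqrt(2mg/(Cd*rho*A)) = sqrt(2*0.0424*9.81/(0.35 * 1.225 * 1.96350e-05)) = 314.4 m/s

314.4 m/s


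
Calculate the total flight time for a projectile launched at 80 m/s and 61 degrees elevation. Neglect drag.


T = 2*v0*sin(theta)/g = 2*80*sin(61°)/9.81 = 14.26 s

14.26 s


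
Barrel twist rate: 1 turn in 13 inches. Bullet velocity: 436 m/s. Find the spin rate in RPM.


twist_m = 13*0.0254 = 0.3302 m
spin = v/twist = 436/0.3302 = 1320.412 rev/s
RPM = spin*60 = 1320.412*60 ≈ 79225 RPM

79225 RPM


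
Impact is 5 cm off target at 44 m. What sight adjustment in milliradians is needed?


1 mrad subtends 1 cm per 10 m of range, so adj = error_cm / (dist_m / 10) = 5 / (44/10) = 1.136 mrad

1.136 mrad


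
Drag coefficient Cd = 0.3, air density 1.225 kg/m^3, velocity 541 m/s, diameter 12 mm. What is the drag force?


A = pi*(d/2)^2 = pi*(12/2000)^2 = 1.13097e-04 m^2
Fd = 0.5*Cd*rho*A*v^2 = 0.5*0.3*1.225*1.13097e-04*541^2 = 6.082 N

6.082 N


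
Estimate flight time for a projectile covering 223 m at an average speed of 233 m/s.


t = d/v = 223/233 = 0.9571 s

0.9571 s


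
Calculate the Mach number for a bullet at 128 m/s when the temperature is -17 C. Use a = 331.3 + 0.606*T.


a = 331.3 + 0.606*(-17) = 320.998 m/s
M = v/a = 128/320.998 = 0.3988

0.3988


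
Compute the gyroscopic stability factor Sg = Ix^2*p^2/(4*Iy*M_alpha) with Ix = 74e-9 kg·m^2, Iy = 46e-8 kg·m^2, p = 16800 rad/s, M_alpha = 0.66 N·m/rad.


Sg = Ix^2 * p^2 / (4 * Iy * M_alpha) = (74e-9)^2 * 16800^2 / (4 * 46e-8 * 0.66) = 1.273

1.273


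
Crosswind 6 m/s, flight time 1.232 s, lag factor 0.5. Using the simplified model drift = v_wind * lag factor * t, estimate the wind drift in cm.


drift = v_wind * lag * t = 6 * 0.5 * 1.232 = 3.696 m ≈ 369.6 cm

369.6 cm


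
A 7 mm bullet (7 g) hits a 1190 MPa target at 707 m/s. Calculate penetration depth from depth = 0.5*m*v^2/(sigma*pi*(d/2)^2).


A = pi*(d/2)^2 = pi*(7/2)^2 = 38.4845 mm^2
E = 0.5*m*v^2 = 0.5*0.007*707^2 = 1749.47 J
depth = E/(sigma*A) = 1749.47 J / (1190 MPa * 38.4845 mm^2) = 1749.47/(1190 * 38.4845) m = 0.0382009 m ≈ 38.2 mm

38.2 mm


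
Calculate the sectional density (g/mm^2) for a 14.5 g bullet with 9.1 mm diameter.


SD = m/d^2 = 14.5/9.1^2 = 0.1751 g/mm^2

0.1751 g/mm^2


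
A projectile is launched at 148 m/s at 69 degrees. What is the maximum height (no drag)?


H = (v0*sin(theta))^2 / (2g) = (148*sin(69°))^2 / (2*9.81) = 973 m

973 m


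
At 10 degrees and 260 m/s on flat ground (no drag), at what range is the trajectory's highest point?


R = v0^2*sin(2*theta)/g = 260^2*sin(2*10°)/9.81 = 2356.84 m
apex_dist = R/2 = 2356.84/2 = 1178 m

1178 m


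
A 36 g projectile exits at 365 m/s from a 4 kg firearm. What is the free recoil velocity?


v_recoil = m_p * v_p / m_gun = 0.036 * 365 / 4 = 3.285 m/s

3.285 m/s


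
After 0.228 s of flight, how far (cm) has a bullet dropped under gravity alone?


drop = 0.5*g*t^2 = 0.5*9.81*0.228^2 = 0.254982 m ≈ 25.5 cm

25.5 cm


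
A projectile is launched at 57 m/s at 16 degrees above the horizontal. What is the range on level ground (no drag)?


R = v0^2 * sin(2*theta) / g = 57^2 * sin(2*16°) / 9.81 = 175.5 m

175.5 m


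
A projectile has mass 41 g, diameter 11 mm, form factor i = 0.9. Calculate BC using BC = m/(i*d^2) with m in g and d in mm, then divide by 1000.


BC = m/(i*d^2*1000) = 41/(0.9 * 11^2 * 1000) = 0.0003765

0.0003765


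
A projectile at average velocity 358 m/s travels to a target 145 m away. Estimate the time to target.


t = d/v = 145/358 = 0.405 s

0.405 s


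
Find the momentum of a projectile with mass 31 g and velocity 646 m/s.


p = m*v = 0.031*646 = 20.03 kg·m/s

20.03 kg·m/s


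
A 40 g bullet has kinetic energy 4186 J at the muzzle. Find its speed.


v = sqrt(2*E/m) = sqrt(2*4186/0.04) = 457.5 m/s

457.5 m/s


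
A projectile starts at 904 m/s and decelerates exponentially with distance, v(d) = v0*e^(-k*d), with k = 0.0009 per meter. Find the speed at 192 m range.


v = v0*exp(-k*d) = 904*exp(-0.0009*192) = 760.5 m/s

760.5 m/s


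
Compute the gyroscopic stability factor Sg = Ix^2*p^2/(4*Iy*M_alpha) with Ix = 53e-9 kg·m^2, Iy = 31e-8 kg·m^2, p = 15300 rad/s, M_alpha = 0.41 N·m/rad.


Sg = Ix^2 * p^2 / (4 * Iy * M_alpha) = (53e-9)^2 * 15300^2 / (4 * 31e-8 * 0.41) = 1.293

1.293


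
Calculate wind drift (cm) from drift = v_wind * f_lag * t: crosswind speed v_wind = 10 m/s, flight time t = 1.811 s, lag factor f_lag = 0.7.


drift = v_wind * lag * t = 10 * 0.7 * 1.811 = 12.677 m ≈ 1268 cm

1268 cm


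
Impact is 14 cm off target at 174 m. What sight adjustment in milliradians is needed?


1 mrad subtends 1 cm per 10 m of range, so adj = error_cm / (dist_m / 10) = 14 / (174/10) = 0.8046 mrad

0.8046 mrad


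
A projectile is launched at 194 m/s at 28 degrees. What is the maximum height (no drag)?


H = (v0*sin(theta))^2 / (2g) = (194*sin(28°))^2 / (2*9.81) = 422.8 m

422.8 m


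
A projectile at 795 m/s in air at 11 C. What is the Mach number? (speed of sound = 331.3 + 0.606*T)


a = 331.3 + 0.606*(11) = 337.966 m/s
M = v/a = 795/337.966 = 2.352

2.352


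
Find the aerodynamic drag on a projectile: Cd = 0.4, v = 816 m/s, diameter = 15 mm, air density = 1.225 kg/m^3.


A = pi*(d/2)^2 = pi*(15/2000)^2 = 1.76715e-04 m^2
Fd = 0.5*Cd*rho*A*v^2 = 0.5*0.4*1.225*1.76715e-04*816^2 = 28.83 N

28.83 N


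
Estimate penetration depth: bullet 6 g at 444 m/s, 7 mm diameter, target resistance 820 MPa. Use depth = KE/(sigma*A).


A = pi*(d/2)^2 = pi*(7/2)^2 = 38.4845 mm^2
E = 0.5*m*v^2 = 0.5*0.006*444^2 = 591.408 J
depth = E/(sigma*A) = 591.408 J / (820 MPa * 38.4845 mm^2) = 591.408/(820 * 38.4845) m = 0.0187408 m ≈ 18.74 mm

18.74 mm


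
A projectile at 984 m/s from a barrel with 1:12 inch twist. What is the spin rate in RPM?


twist_m = 12*0.0254 = 0.3048 m
spin = v/twist = 984/0.3048 = 3228.346 rev/s
RPM = spin*60 = 3228.346*60 ≈ 193701 RPM

193701 RPM


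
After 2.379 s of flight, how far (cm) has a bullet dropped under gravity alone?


drop = 0.5*g*t^2 = 0.5*9.81*2.379^2 = 27.7605 m ≈ 2776 cm

2776 cm


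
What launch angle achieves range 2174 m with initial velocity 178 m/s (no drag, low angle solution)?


sin(2*theta) = R*g/v0^2 = 2174*9.81/178^2 = 0.673114, theta = arcsin(0.673114)/2 = 21.15°

21.15 degrees


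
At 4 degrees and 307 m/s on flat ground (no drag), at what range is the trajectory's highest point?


R = v0^2*sin(2*theta)/g = 307^2*sin(2*4°)/9.81 = 1337.1 m
apex_dist = R/2 = 1337.1/2 = 668.5 m

668.5 m


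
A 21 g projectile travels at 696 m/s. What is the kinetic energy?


E = 0.5*m*v^2 = 0.5*0.021*696^2 = 5086 J

5086 J


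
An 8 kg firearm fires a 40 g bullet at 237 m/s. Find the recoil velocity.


v_recoil = m_p * v_p / m_gun = 0.04 * 237 / 8 = 1.185 m/s

1.185 m/s


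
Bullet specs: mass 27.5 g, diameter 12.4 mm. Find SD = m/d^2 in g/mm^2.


SD = m/d^2 = 27.5/12.4^2 = 0.1789 g/mm^2

0.1789 g/mm^2


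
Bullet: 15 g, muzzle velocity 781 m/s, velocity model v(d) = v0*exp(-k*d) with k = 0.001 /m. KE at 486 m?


v = v0*exp(-k*d) = 781*exp(-0.001*486) = 480.379 m/s
E = 0.5*m*v^2 = 0.5*0.015*480.379^2 = 1731 J

1731 J


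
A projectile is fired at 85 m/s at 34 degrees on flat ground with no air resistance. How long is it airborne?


T = 2*v0*sin(theta)/g = 2*85*sin(34°)/9.81 = 9.69 s

9.69 s


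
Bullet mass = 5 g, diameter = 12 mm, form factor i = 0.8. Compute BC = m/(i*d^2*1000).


BC = m/(i*d^2*1000) = 5/(0.8 * 12^2 * 1000) = 4.34e-05

4.34e-05


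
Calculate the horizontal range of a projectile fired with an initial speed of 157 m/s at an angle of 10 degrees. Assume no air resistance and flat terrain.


R = v0^2 * sin(2*theta) / g = 157^2 * sin(2*10°) / 9.81 = 859.4 m

859.4 m


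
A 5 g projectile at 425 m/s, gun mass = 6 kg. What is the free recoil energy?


v_r = m_p*v_p/m_gun = 0.005*425/6 = 0.354167 m/s, E_r = 0.5*m_gun*v_r^2 = 0.5*6*0.354167^2 = 0.3763 J

0.3763 J


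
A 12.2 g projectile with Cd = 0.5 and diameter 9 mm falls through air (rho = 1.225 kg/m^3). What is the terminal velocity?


A = pi*(d/2)^2 = pi*(9/2000)^2 = 6.36173e-05 m^2
vt = sqrt(2mg/(Cd*rho*A)) = sqrt(2*0.0122*9.81/(0.5 * 1.225 * 6.36173e-05)) = 78.38 m/s

78.38 m/s


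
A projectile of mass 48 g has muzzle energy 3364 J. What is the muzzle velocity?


v = sqrt(2*E/m) = sqrt(2*3364/0.048) = 374.4 m/s

374.4 m/s


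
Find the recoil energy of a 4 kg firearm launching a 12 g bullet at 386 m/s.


v_r = m_p*v_p/m_gun = 0.012*386/4 = 1.158 m/s, E_r = 0.5*m_gun*v_r^2 = 0.5*4*1.158^2 = 2.682 J

2.682 J


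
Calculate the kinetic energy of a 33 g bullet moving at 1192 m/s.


E = 0.5*m*v^2 = 0.5*0.033*1192^2 = 23444 J

23444 J


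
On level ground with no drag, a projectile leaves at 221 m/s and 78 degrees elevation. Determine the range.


R = v0^2 * sin(2*theta) / g = 221^2 * sin(2*78°) / 9.81 = 2025 m

2025 m


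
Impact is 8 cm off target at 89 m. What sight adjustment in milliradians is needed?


1 mrad subtends 1 cm per 10 m of range, so adj = error_cm / (dist_m / 10) = 8 / (89/10) = 0.8989 mrad

0.8989 mrad


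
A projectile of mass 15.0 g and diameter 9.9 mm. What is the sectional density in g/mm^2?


SD = m/d^2 = 15.0/9.9^2 = 0.153 g/mm^2

0.153 g/mm^2


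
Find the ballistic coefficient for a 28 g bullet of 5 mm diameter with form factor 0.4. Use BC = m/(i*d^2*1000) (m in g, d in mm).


BC = m/(i*d^2*1000) = 28/(0.4 * 5^2 * 1000) = 0.0028

0.0028


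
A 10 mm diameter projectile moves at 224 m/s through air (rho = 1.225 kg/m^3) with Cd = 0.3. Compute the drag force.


A = pi*(d/2)^2 = pi*(10/2000)^2 = 7.85398e-05 m^2
Fd = 0.5*Cd*rho*A*v^2 = 0.5*0.3*1.225*7.85398e-05*224^2 = 0.7241 N

0.7241 N


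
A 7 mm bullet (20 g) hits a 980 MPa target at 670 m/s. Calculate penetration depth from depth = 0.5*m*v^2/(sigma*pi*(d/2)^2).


A = pi*(d/2)^2 = pi*(7/2)^2 = 38.4845 mm^2
E = 0.5*m*v^2 = 0.5*0.02*670^2 = 4489 J
depth = E/(sigma*A) = 4489 J / (980 MPa * 38.4845 mm^2) = 4489/(980 * 38.4845) m = 0.119025 m ≈ 119 mm

119 mm


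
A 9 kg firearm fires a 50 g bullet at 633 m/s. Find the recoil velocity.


v_recoil = m_p * v_p / m_gun = 0.05 * 633 / 9 = 3.517 m/s

3.517 m/s


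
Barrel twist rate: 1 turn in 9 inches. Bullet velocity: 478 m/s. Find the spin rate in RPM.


twist_m = 9*0.0254 = 0.2286 m
spin = v/twist = 478/0.2286 = 2090.989 rev/s
RPM = spin*60 = 2090.989*60 ≈ 125459 RPM

125459 RPM


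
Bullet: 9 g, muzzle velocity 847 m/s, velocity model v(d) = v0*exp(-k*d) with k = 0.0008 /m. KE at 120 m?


v = v0*exp(-k*d) = 847*exp(-0.0008*120) = 769.469 m/s
E = 0.5*m*v^2 = 0.5*0.009*769.469^2 = 2664 J

2664 J


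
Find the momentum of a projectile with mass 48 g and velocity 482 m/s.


p = m*v = 0.048*482 = 23.14 kg·m/s

23.14 kg·m/s


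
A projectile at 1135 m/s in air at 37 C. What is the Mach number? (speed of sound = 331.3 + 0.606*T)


a = 331.3 + 0.606*(37) = 353.722 m/s
M = v/a = 1135/353.722 = 3.209

3.209


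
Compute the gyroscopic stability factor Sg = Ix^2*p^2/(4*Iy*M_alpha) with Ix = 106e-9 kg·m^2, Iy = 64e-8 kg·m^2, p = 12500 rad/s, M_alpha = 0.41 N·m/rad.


Sg = Ix^2 * p^2 / (4 * Iy * M_alpha) = (106e-9)^2 * 12500^2 / (4 * 64e-8 * 0.41) = 1.673

1.673


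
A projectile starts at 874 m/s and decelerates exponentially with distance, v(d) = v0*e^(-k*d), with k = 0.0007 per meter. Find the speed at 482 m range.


v = v0*exp(-k*d) = 874*exp(-0.0007*482) = 623.7 m/s

623.7 m/s


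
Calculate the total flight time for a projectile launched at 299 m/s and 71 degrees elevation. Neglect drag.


T = 2*v0*sin(theta)/g = 2*299*sin(71°)/9.81 = 57.64 s

57.64 s


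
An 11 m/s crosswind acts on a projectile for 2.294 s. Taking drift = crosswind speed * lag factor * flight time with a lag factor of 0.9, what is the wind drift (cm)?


drift = v_wind * lag * t = 11 * 0.9 * 2.294 = 22.7106 m ≈ 2271 cm

2271 cm


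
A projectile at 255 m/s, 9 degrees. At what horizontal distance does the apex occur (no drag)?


R = v0^2*sin(2*theta)/g = 255^2*sin(2*9°)/9.81 = 2048.3 m
apex_dist = R/2 = 2048.3/2 = 1024 m

1024 m


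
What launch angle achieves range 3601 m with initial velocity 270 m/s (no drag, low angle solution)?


sin(2*theta) = R*g/v0^2 = 3601*9.81/270^2 = 0.484579, theta = arcsin(0.484579)/2 = 14.49°

14.49 degrees


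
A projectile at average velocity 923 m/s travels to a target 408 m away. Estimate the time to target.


t = d/v = 408/923 = 0.442 s

0.442 s


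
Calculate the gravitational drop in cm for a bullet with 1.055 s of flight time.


drop = 0.5*g*t^2 = 0.5*9.81*1.055^2 = 5.45939 m ≈ 545.9 cm

545.9 cm


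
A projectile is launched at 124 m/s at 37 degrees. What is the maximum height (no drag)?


H = (v0*sin(theta))^2 / (2g) = (124*sin(37°))^2 / (2*9.81) = 283.8 m

283.8 m


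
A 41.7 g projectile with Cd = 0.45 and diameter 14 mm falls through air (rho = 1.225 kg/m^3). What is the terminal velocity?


A = pi*(d/2)^2 = pi*(14/2000)^2 = 1.53938e-04 m^2
vt = sqrt(2mg/(Cd*rho*A)) = sqrt(2*0.0417*9.81/(0.45 * 1.225 * 1.53938e-04)) = 98.19 m/s

98.19 m/s


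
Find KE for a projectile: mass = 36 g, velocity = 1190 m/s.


E = 0.5*m*v^2 = 0.5*0.036*1190^2 = 25490 J

25490 J


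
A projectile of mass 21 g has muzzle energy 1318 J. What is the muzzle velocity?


v = sqrt(2*E/m) = sqrt(2*1318/0.021) = 354.3 m/s

354.3 m/s


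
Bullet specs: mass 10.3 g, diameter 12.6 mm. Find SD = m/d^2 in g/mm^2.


SD = m/d^2 = 10.3/12.6^2 = 0.06488 g/mm^2

0.06488 g/mm^2


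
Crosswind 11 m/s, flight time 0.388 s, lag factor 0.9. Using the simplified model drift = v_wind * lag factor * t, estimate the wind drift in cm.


drift = v_wind * lag * t = 11 * 0.9 * 0.388 = 3.8412 m ≈ 384.1 cm

384.1 cm


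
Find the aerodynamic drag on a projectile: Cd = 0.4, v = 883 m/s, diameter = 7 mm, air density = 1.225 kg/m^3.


A = pi*(d/2)^2 = pi*(7/2000)^2 = 3.84845e-05 m^2
Fd = 0.5*Cd*rho*A*v^2 = 0.5*0.4*1.225*3.84845e-05*883^2 = 7.351 N

7.351 N


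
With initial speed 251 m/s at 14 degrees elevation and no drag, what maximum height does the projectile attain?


H = (v0*sin(theta))^2 / (2g) = (251*sin(14°))^2 / (2*9.81) = 187.9 m

187.9 m


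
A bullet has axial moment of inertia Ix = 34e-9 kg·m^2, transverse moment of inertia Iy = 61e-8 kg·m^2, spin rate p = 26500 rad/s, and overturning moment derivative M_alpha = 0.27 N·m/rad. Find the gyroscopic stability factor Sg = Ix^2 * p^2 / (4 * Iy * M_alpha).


Sg = Ix^2 * p^2 / (4 * Iy * M_alpha) = (34e-9)^2 * 26500^2 / (4 * 61e-8 * 0.27) = 1.232

1.232


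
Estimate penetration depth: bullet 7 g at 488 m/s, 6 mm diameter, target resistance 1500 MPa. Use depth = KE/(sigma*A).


A = pi*(d/2)^2 = pi*(6/2)^2 = 28.2743 mm^2
E = 0.5*m*v^2 = 0.5*0.007*488^2 = 833.504 J
depth = E/(sigma*A) = 833.504 J / (1500 MPa * 28.2743 mm^2) = 833.504/(1500 * 28.2743) m = 0.0196528 m ≈ 19.65 mm

19.65 mm


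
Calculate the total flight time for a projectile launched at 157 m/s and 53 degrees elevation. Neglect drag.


T = 2*v0*sin(theta)/g = 2*157*sin(53°)/9.81 = 25.56 s

25.56 s


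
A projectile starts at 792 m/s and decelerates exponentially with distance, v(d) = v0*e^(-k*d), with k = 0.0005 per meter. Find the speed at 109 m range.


v = v0*exp(-k*d) = 792*exp(-0.0005*109) = 750 m/s

750 m/s


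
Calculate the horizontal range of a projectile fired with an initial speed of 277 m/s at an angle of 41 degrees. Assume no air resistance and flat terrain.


R = v0^2 * sin(2*theta) / g = 277^2 * sin(2*41°) / 9.81 = 7745 m

7745 m


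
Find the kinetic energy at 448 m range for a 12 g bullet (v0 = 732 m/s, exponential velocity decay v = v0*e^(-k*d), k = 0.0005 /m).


v = v0*exp(-k*d) = 732*exp(-0.0005*448) = 585.099 m/s
E = 0.5*m*v^2 = 0.5*0.012*585.099^2 = 2054 J

2054 J


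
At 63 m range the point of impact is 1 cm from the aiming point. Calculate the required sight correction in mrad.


1 mrad subtends 1 cm per 10 m of range, so adj = error_cm / (dist_m / 10) = 1 / (63/10) = 0.1587 mrad

0.1587 mrad


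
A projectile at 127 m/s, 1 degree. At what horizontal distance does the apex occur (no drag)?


R = v0^2*sin(2*theta)/g = 127^2*sin(2*1°)/9.81 = 57.3796 m
apex_dist = R/2 = 57.3796/2 = 28.69 m

28.69 m


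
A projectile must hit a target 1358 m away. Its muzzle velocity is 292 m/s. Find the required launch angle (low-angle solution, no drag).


sin(2*theta) = R*g/v0^2 = 1358*9.81/292^2 = 0.156244, theta = arcsin(0.156244)/2 = 4.494°

4.494 degrees


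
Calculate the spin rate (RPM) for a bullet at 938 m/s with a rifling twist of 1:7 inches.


twist_m = 7*0.0254 = 0.1778 m
spin = v/twist = 938/0.1778 = 5275.591 rev/s
RPM = spin*60 = 5275.591*60 ≈ 316535 RPM

316535 RPM


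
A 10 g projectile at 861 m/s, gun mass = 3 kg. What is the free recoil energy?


v_r = m_p*v_p/m_gun = 0.01*861/3 = 2.87 m/s, E_r = 0.5*m_gun*v_r^2 = 0.5*3*2.87^2 = 12.36 J

12.36 J


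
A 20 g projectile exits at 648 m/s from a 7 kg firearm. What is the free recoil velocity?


v_recoil = m_p * v_p / m_gun = 0.02 * 648 / 7 = 1.851 m/s

1.851 m/s


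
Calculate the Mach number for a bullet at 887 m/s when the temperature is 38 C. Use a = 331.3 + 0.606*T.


a = 331.3 + 0.606*(38) = 354.328 m/s
M = v/a = 887/354.328 = 2.503

2.503


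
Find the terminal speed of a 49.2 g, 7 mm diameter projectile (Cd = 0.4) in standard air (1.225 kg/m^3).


A = pi*(d/2)^2 = pi*(7/2000)^2 = 3.84845e-05 m^2
vt = sqrt(2mg/(Cd*rho*A)) = sqrt(2*0.0492*9.81/(0.4 * 1.225 * 3.84845e-05)) = 226.3 m/s

226.3 m/s


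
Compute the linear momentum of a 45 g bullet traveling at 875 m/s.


p = m*v = 0.045*875 = 39.38 kg·m/s

39.38 kg·m/s


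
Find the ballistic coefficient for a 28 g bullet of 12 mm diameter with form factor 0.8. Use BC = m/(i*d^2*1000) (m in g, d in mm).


BC = m/(i*d^2*1000) = 28/(0.8 * 12^2 * 1000) = 0.0002431

0.0002431


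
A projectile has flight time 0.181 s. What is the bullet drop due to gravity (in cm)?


drop = 0.5*g*t^2 = 0.5*9.81*0.181^2 = 0.160693 m ≈ 16.07 cm

16.07 cm


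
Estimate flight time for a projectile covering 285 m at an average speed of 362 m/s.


t = d/v = 285/362 = 0.7873 s

0.7873 s


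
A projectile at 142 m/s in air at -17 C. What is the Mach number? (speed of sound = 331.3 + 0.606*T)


a = 331.3 + 0.606*(-17) = 320.998 m/s
M = v/a = 142/320.998 = 0.4424

0.4424


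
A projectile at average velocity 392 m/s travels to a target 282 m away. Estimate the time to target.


t = d/v = 282/392 = 0.7194 s

0.7194 s


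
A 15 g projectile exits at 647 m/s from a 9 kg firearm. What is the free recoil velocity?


v_recoil = m_p * v_p / m_gun = 0.015 * 647 / 9 = 1.078 m/s

1.078 m/s


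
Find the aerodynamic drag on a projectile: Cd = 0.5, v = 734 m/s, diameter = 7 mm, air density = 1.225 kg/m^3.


A = pi*(d/2)^2 = pi*(7/2000)^2 = 3.84845e-05 m^2
Fd = 0.5*Cd*rho*A*v^2 = 0.5*0.5*1.225*3.84845e-05*734^2 = 6.35 N

6.35 N


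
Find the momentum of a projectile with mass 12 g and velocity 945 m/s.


p = m*v = 0.012*945 = 11.34 kg·m/s

11.34 kg·m/s


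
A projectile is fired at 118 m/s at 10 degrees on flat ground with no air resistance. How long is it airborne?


T = 2*v0*sin(theta)/g = 2*118*sin(10°)/9.81 = 4.177 s

4.177 s


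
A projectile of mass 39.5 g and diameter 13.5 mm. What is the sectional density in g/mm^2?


SD = m/d^2 = 39.5/13.5^2 = 0.2167 g/mm^2

0.2167 g/mm^2


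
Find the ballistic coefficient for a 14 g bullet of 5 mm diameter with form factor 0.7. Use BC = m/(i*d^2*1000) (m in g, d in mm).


BC = m/(i*d^2*1000) = 14/(0.7 * 5^2 * 1000) = 0.0008

0.0008


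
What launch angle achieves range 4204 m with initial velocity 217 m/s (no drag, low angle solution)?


sin(2*theta) = R*g/v0^2 = 4204*9.81/217^2 = 0.875815, theta = arcsin(0.875815)/2 = 30.57°

30.57 degrees


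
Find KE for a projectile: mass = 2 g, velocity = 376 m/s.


E = 0.5*m*v^2 = 0.5*0.002*376^2 = 141.4 J

141.4 J


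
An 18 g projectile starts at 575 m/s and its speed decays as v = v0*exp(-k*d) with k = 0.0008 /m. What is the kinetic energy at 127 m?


v = v0*exp(-k*d) = 575*exp(-0.0008*127) = 519.45 m/s
E = 0.5*m*v^2 = 0.5*0.018*519.45^2 = 2428 J

2428 J


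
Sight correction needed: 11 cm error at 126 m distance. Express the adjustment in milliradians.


1 mrad subtends 1 cm per 10 m of range, so adj = error_cm / (dist_m / 10) = 11 / (126/10) = 0.873 mrad

0.873 mrad


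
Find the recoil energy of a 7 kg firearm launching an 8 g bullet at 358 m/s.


v_r = m_p*v_p/m_gun = 0.008*358/7 = 0.409143 m/s, E_r = 0.5*m_gun*v_r^2 = 0.5*7*0.409143^2 = 0.5859 J

0.5859 J


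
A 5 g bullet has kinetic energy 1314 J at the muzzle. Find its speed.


v = sqrt(2*E/m) = sqrt(2*1314/0.005) = 725 m/s

725 m/s


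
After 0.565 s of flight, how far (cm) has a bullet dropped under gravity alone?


drop = 0.5*g*t^2 = 0.5*9.81*0.565^2 = 1.5658 m ≈ 156.6 cm

156.6 cm


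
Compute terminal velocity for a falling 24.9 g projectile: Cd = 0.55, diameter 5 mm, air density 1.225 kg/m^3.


A = pi*(d/2)^2 = pi*(5/2000)^2 = 1.96350e-05 m^2
vt = sqrt(2mg/(Cd*rho*A)) = sqrt(2*0.0249*9.81/(0.55 * 1.225 * 1.96350e-05)) = 192.2 m/s

192.2 m/s


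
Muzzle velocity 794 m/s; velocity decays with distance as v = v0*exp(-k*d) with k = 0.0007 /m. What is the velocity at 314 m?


v = v0*exp(-k*d) = 794*exp(-0.0007*314) = 637.3 m/s

637.3 m/s


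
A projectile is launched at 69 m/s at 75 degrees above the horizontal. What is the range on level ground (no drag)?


R = v0^2 * sin(2*theta) / g = 69^2 * sin(2*75°) / 9.81 = 242.7 m

242.7 m


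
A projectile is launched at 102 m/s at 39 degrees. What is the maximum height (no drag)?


H = (v0*sin(theta))^2 / (2g) = (102*sin(39°))^2 / (2*9.81) = 210 m

210 m


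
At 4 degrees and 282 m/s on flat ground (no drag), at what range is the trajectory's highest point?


R = v0^2*sin(2*theta)/g = 282^2*sin(2*4°)/9.81 = 1128.2 m
apex_dist = R/2 = 1128.2/2 = 564.1 m

564.1 m


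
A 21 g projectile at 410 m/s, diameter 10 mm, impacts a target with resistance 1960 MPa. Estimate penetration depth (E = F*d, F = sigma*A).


A = pi*(d/2)^2 = pi*(10/2)^2 = 78.5398 mm^2
E = 0.5*m*v^2 = 0.5*0.021*410^2 = 1765.05 J
depth = E/(sigma*A) = 1765.05 J / (1960 MPa * 78.5398 mm^2) = 1765.05/(1960 * 78.5398) m = 0.011466 m ≈ 11.47 mm

11.47 mm


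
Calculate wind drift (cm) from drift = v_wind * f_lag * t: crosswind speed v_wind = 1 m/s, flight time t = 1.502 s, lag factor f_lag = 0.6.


drift = v_wind * lag * t = 1 * 0.6 * 1.502 = 0.9012 m ≈ 90.12 cm

90.12 cm


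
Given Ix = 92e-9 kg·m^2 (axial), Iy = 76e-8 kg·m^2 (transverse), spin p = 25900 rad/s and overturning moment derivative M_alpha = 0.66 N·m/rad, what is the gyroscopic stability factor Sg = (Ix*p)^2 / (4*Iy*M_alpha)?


Sg = Ix^2 * p^2 / (4 * Iy * M_alpha) = (92e-9)^2 * 25900^2 / (4 * 76e-8 * 0.66) = 2.83

2.83


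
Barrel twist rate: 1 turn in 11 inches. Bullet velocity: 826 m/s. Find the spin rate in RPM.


twist_m = 11*0.0254 = 0.2794 m
spin = v/twist = 826/0.2794 = 2956.335 rev/s
RPM = spin*60 = 2956.335*60 ≈ 177380 RPM

177380 RPM


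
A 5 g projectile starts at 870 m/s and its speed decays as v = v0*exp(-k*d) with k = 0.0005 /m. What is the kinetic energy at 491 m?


v = v0*exp(-k*d) = 870*exp(-0.0005*491) = 680.613 m/s
E = 0.5*m*v^2 = 0.5*0.005*680.613^2 = 1158 J

1158 J


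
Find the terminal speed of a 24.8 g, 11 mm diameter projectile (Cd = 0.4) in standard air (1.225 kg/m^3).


A = pi*(d/2)^2 = pi*(11/2000)^2 = 9.50332e-05 m^2
vt = sqrt(2mg/(Cd*rho*A)) = sqrt(2*0.0248*9.81/(0.4 * 1.225 * 9.50332e-05)) = 102.2 m/s

102.2 m/s


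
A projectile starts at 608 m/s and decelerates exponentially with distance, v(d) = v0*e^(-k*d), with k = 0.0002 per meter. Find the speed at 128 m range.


v = v0*exp(-k*d) = 608*exp(-0.0002*128) = 592.6 m/s

592.6 m/s


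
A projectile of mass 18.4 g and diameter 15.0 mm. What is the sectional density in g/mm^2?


SD = m/d^2 = 18.4/15.0^2 = 0.08178 g/mm^2

0.08178 g/mm^2


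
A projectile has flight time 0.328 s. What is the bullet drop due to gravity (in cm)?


drop = 0.5*g*t^2 = 0.5*9.81*0.328^2 = 0.5277 m ≈ 52.77 cm

52.77 cm


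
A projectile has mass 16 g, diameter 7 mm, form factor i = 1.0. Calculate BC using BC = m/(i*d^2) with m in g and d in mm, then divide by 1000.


BC = m/(i*d^2*1000) = 16/(1.0 * 7^2 * 1000) = 0.0003265

0.0003265


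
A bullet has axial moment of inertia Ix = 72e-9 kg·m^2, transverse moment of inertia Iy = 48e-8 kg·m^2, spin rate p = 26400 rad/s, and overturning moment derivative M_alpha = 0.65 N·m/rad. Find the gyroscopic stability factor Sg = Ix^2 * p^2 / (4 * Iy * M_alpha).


Sg = Ix^2 * p^2 / (4 * Iy * M_alpha) = (72e-9)^2 * 26400^2 / (4 * 48e-8 * 0.65) = 2.895

2.895


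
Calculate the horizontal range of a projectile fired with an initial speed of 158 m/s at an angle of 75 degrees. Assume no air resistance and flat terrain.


R = v0^2 * sin(2*theta) / g = 158^2 * sin(2*75°) / 9.81 = 1272 m

1272 m


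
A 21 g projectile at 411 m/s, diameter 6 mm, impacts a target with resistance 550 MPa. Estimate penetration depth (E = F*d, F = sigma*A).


A = pi*(d/2)^2 = pi*(6/2)^2 = 28.2743 mm^2
E = 0.5*m*v^2 = 0.5*0.021*411^2 = 1773.67 J
depth = E/(sigma*A) = 1773.67 J / (550 MPa * 28.2743 mm^2) = 1773.67/(550 * 28.2743) m = 0.114056 m ≈ 114.1 mm

114.1 mm


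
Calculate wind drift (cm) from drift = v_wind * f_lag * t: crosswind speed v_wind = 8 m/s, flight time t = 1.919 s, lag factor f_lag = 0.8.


drift = v_wind * lag * t = 8 * 0.8 * 1.919 = 12.2816 m ≈ 1228 cm

1228 cm


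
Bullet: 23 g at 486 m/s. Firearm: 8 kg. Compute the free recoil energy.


v_r = m_p*v_p/m_gun = 0.023*486/8 = 1.39725 m/s, E_r = 0.5*m_gun*v_r^2 = 0.5*8*1.39725^2 = 7.809 J

7.809 J


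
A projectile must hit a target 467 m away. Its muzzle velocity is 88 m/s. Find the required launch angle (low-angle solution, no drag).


sin(2*theta) = R*g/v0^2 = 467*9.81/88^2 = 0.59159, theta = arcsin(0.59159)/2 = 18.13°

18.13 degrees


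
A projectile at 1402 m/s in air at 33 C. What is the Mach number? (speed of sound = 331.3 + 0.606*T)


a = 331.3 + 0.606*(33) = 351.298 m/s
M = v/a = 1402/351.298 = 3.991

3.991


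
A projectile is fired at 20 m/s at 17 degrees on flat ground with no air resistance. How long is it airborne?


T = 2*v0*sin(theta)/g = 2*20*sin(17°)/9.81 = 1.192 s

1.192 s


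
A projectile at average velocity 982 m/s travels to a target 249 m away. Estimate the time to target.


t = d/v = 249/982 = 0.2536 s

0.2536 s


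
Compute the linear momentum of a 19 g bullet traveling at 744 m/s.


p = m*v = 0.019*744 = 14.14 kg·m/s

14.14 kg·m/s


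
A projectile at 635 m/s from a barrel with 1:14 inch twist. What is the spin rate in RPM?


twist_m = 14*0.0254 = 0.3556 m
spin = v/twist = 635/0.3556 = 1785.714 rev/s
RPM = spin*60 = 1785.714*60 ≈ 107143 RPM

107143 RPM


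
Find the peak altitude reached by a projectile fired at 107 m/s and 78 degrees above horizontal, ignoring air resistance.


H = (v0*sin(theta))^2 / (2g) = (107*sin(78°))^2 / (2*9.81) = 558.3 m

558.3 m


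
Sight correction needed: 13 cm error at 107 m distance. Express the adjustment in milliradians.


1 mrad subtends 1 cm per 10 m of range, so adj = error_cm / (dist_m / 10) = 13 / (107/10) = 1.215 mrad

1.215 mrad


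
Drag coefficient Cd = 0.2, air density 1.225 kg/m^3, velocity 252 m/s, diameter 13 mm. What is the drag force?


A = pi*(d/2)^2 = pi*(13/2000)^2 = 1.32732e-04 m^2
Fd = 0.5*Cd*rho*A*v^2 = 0.5*0.2*1.225*1.32732e-04*252^2 = 1.033 N

1.033 N
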